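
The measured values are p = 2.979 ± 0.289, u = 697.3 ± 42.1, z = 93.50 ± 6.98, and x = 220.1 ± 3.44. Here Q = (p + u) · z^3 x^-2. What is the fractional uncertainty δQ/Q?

Let w = p + u = 700.3. δw = √(δp² + δu²) = √(0.0835 + 1770) = 42.1, so δw/w = 0.0601.
Q is then a monomial in w, z, x:
δQ/Q = √((δw/w)² + (3·δz/z)² + (-2·δx/x)²) = √(0.00361 + 0.0502 + 0.000977) = 0.234

0.234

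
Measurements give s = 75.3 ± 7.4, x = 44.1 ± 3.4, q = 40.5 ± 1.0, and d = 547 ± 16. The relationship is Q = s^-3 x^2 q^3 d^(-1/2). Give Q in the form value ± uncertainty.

12.9 ± 4.41

For a monomial Q ∝ s^-3, x^2, q^3, d^(-1/2), fractional errors add in quadrature:
  (-3·δs/s)² = (-3×0.0983)² = 0.0869;  (2·δx/x)² = (2×0.0771)² = 0.0238;  (3·δq/q)² = (3×0.0247)² = 0.00549;  (−½·δd/d)² = (-0.5×0.0293)² = 0.000214
δQ/Q = √(0.116) = 0.341
Q = 12.9, so δQ = 0.341 × 12.9 = 4.41.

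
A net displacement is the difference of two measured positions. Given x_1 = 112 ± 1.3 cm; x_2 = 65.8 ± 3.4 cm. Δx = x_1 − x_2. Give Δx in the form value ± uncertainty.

46.2 ± 3.64 cm

Sums and differences: (δΔx)² = Σ (cᵢ δxᵢ)².
  (δx_1)² = 1.69;  (δx_2)² = 11.6
δΔx = √(13.2) = 3.64 cm
Δx = 46.2 cm.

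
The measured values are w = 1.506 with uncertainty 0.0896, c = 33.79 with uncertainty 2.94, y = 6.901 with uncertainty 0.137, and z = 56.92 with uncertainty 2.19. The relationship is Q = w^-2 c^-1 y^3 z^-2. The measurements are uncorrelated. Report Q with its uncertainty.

0.001324 ± 0.000234

Products/powers → add relative errors in quadrature, weighted by exponent:
  (-2·δw/w)² = (-2×0.0595)² = 0.0142;  (-1·δc/c)² = (-1×0.0870)² = 0.00757;  (3·δy/y)² = (3×0.0199)² = 0.00355;  (-2·δz/z)² = (-2×0.0385)² = 0.00592
δQ/Q = √(0.0312) = 0.177
Q = 0.001324, so δQ = 0.177 × 0.001324 = 0.000234.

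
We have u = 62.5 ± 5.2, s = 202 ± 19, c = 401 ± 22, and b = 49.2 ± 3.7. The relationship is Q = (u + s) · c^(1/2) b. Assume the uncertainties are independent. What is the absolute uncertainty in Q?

28500

Let w = u + s = 264. δw = √(δu² + δs²) = √(27.0 + 361) = 19.7, so δw/w = 0.0745.
Q is then a monomial in w, c, b:
δQ/Q = √((δw/w)² + (½·δc/c)² + (1·δb/b)²) = √(0.00555 + 0.000752 + 0.00566) = 0.109
Q = 2.61e+05, so δQ = 0.109 × 2.61e+05 = 28500.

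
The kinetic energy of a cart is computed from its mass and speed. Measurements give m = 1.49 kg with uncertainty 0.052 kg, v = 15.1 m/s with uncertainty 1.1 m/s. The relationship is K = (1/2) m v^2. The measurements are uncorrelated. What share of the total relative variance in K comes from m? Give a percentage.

5.43%

(δK/K)² = (1·δm/m)² + (2·δv/v)²
  m term: (1×0.0349)² = 0.00122
  v term: (2×0.0728)² = 0.0212
Total = 0.0224. Share from m = 0.00122/0.0224 = 0.0543.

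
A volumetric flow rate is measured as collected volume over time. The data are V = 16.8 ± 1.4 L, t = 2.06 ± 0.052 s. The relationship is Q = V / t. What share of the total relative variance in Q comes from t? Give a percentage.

8.40%

(δQ/Q)² = (1·δV/V)² + (-1·δt/t)²
  V term: (1×0.0833)² = 0.00694
  t term: (-1×0.0252)² = 0.000637
Total = 0.00758. Share from t = 0.000637/0.00758 = 0.0840.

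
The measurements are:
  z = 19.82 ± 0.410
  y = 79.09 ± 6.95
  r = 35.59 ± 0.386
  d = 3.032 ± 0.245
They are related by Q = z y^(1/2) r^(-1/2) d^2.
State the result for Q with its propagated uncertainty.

Since Q is a product/quotient, work with relative uncertainties:
  (1·δz/z)² = (1×0.0207)² = 0.000428;  (½·δy/y)² = (0.5×0.0879)² = 0.00193;  (−½·δr/r)² = (-0.5×0.0108)² = 2.94e-05;  (2·δd/d)² = (2×0.0808)² = 0.0261
δQ/Q = √(0.0285) = 0.169
Q = 271.6, so δQ = 0.169 × 271.6 = 45.9.

271.6 ± 45.9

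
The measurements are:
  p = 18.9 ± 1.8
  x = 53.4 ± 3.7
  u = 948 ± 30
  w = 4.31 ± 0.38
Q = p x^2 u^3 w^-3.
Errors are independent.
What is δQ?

Relative error in a monomial: (δQ/Q)² = Σ (nᵢ · δxᵢ/xᵢ)².
  (1·δp/p)² = (1×0.0952)² = 0.00907;  (2·δx/x)² = (2×0.0693)² = 0.0192;  (3·δu/u)² = (3×0.0316)² = 0.00901;  (-3·δw/w)² = (-3×0.0882)² = 0.0700
δQ/Q = √(0.107) = 0.327
Q = 5.74e+11, so δQ = 0.327 × 5.74e+11 = 1.88e+11.

1.88e+11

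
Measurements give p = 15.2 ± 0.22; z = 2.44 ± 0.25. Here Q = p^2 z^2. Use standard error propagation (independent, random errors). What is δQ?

285

For a monomial Q ∝ p^2, z^2, fractional errors add in quadrature:
  (2·δp/p)² = (2×0.0145)² = 0.000838;  (2·δz/z)² = (2×0.102)² = 0.0420
δQ/Q = √(0.0428) = 0.207
Q = 1380, so δQ = 0.207 × 1380 = 285.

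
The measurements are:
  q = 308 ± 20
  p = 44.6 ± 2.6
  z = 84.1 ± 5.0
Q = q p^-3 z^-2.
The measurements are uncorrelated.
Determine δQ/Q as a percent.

22.1%

For a monomial Q ∝ q, p^-3, z^-2, fractional errors add in quadrature:
  (1·δq/q)² = (1×0.0649)² = 0.00422;  (-3·δp/p)² = (-3×0.0583)² = 0.0306;  (-2·δz/z)² = (-2×0.0595)² = 0.0141
δQ/Q = √(0.0489) = 0.221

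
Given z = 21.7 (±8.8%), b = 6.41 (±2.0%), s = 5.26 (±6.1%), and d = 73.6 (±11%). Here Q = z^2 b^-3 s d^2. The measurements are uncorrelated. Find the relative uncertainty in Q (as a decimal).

0.294

Q is a product of powers, so relative uncertainties combine in quadrature:
  (2·δz/z)² = (2×0.0880)² = 0.0310;  (-3·δb/b)² = (-3×0.0200)² = 0.00360;  (1·δs/s)² = (1×0.0610)² = 0.00372;  (2·δd/d)² = (2×0.110)² = 0.0484
δQ/Q = √(0.0867) = 0.294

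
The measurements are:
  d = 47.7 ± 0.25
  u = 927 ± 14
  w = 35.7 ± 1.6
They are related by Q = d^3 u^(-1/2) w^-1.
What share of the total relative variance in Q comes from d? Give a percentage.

10.7%

(δQ/Q)² = (3·δd/d)² + (−½·δu/u)² + (-1·δw/w)²
  d term: (3×0.00524)² = 0.000247
  u term: (-0.5×0.0151)² = 5.7e-05
  w term: (-1×0.0448)² = 0.00201
Total = 0.00231. Share from d = 0.000247/0.00231 = 0.107.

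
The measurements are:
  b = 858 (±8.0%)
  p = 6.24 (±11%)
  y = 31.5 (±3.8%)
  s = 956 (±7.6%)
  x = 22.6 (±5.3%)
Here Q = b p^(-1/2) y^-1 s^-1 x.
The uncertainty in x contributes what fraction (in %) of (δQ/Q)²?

14.4%

(δQ/Q)² = (1·δb/b)² + (−½·δp/p)² + (-1·δy/y)² + (-1·δs/s)² + (1·δx/x)²
  b term: (1×0.0800)² = 0.00640
  p term: (-0.5×0.110)² = 0.00302
  y term: (-1×0.0380)² = 0.00144
  s term: (-1×0.0760)² = 0.00578
  x term: (1×0.0530)² = 0.00281
Total = 0.0195. Share from x = 0.00281/0.0195 = 0.144.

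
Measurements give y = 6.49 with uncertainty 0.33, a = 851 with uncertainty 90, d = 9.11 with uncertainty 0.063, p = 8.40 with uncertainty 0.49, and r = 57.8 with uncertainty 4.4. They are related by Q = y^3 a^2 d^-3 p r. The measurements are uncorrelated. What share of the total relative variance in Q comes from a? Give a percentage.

(δQ/Q)² = (3·δy/y)² + (2·δa/a)² + (-3·δd/d)² + (1·δp/p)² + (1·δr/r)²
  y term: (3×0.0508)² = 0.0233
  a term: (2×0.106)² = 0.0447
  d term: (-3×0.00692)² = 0.000430
  p term: (1×0.0583)² = 0.00340
  r term: (1×0.0761)² = 0.00579
Total = 0.0776. Share from a = 0.0447/0.0776 = 0.576.

57.6%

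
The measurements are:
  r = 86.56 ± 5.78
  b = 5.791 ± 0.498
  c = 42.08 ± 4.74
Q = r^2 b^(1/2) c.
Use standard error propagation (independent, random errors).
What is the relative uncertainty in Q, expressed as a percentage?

Relative error in a monomial: (δQ/Q)² = Σ (nᵢ · δxᵢ/xᵢ)².
  (2·δr/r)² = (2×0.0668)² = 0.0178;  (½·δb/b)² = (0.5×0.0860)² = 0.00185;  (1·δc/c)² = (1×0.113)² = 0.0127
δQ/Q = √(0.0324) = 0.180

18.0%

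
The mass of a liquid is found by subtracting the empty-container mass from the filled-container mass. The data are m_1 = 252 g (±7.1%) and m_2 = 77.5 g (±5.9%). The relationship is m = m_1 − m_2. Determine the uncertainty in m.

18.5 g

Sums and differences: (δm)² = Σ (cᵢ δxᵢ)².
  (δm_1)² = 320;  (δm_2)² = 20.9
δm = √(341) = 18.5 g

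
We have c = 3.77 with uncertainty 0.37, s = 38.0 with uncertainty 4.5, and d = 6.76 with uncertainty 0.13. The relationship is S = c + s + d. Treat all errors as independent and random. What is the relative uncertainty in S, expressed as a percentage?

Sums and differences: (δS)² = Σ (cᵢ δxᵢ)².
  (δc)² = 0.137;  (δs)² = 20.2;  (δd)² = 0.0169
δS = √(20.4) = 4.52
S = 48.5, so δS/S = 4.52/48.5 = 0.0931.

9.31%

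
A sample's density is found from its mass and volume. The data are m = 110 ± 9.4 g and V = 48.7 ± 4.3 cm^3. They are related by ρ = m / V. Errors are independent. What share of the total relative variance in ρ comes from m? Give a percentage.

(δρ/ρ)² = (1·δm/m)² + (-1·δV/V)²
  m term: (1×0.0855)² = 0.00730
  V term: (-1×0.0883)² = 0.00780
Total = 0.0151. Share from m = 0.00730/0.0151 = 0.484.

48.4%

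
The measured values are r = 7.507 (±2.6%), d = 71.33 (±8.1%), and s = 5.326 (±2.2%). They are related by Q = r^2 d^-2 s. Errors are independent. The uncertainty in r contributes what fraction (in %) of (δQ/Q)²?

(δQ/Q)² = (2·δr/r)² + (-2·δd/d)² + (1·δs/s)²
  r term: (2×0.0260)² = 0.00270
  d term: (-2×0.0810)² = 0.0262
  s term: (1×0.0220)² = 0.000484
Total = 0.0294. Share from r = 0.00270/0.0294 = 0.0919.

9.19%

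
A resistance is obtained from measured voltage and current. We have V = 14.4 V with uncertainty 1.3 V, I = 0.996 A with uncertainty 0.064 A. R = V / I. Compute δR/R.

Each factor contributes (exponent × relative error)² to (δR/R)²:
  (1·δV/V)² = (1×0.0903)² = 0.00815;  (-1·δI/I)² = (-1×0.0643)² = 0.00413
δR/R = √(0.0123) = 0.111

0.111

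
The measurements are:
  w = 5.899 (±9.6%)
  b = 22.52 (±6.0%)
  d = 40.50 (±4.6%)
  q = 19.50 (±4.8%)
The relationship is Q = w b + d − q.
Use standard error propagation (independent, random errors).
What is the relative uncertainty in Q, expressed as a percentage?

9.87%

Let p = w·b = 132.8. δp/p = √((1·δw/w)² + (1·δb/b)²) = √(0.00922 + 0.00360) = 0.113, so δp = 15.0.
Q = p + d − q: δQ = √(δp² + δd² + δq²) = √(226 + 3.47 + 0.876) = 15.2
Q = 153.8, so δQ/Q = 15.2/153.8 = 0.0987.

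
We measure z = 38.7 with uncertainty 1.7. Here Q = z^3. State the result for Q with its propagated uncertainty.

58000 ± 7640

Q ∝ z^3, so δQ/Q = |3| · δz/z = 3 × 0.0439 = 0.132.
Q = 58000, so δQ = 0.132 × 58000 = 7640.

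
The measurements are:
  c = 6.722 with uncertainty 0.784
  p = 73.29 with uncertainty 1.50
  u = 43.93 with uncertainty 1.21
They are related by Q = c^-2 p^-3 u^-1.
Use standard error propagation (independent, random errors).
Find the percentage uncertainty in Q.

24.3%

Q is a product of powers, so relative uncertainties combine in quadrature:
  (-2·δc/c)² = (-2×0.117)² = 0.0544;  (-3·δp/p)² = (-3×0.0205)² = 0.00377;  (-1·δu/u)² = (-1×0.0275)² = 0.000759
δQ/Q = √(0.0589) = 0.243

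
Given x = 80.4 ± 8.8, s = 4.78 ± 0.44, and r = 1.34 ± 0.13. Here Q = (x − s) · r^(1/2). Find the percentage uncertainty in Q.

Let u = x − s = 75.6. δu = √(δx² + δs²) = √(77.4 + 0.194) = 8.81, so δu/u = 0.117.
Q is then a monomial in u, r:
δQ/Q = √((δu/u)² + (½·δr/r)²) = √(0.0136 + 0.00235) = 0.126

12.6%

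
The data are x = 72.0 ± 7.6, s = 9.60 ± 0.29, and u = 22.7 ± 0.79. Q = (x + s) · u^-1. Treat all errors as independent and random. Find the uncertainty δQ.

Let w = x + s = 81.6. δw = √(δx² + δs²) = √(57.8 + 0.0841) = 7.61, so δw/w = 0.0932.
Q is then a monomial in w, u:
δQ/Q = √((δw/w)² + (-1·δu/u)²) = √(0.00869 + 0.00121) = 0.0995
Q = 3.59, so δQ = 0.0995 × 3.59 = 0.358.

0.358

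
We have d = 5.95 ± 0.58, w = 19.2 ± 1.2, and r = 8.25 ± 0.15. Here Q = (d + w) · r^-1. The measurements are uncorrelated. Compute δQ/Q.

0.0560

Let u = d + w = 25.1. δu = √(δd² + δw²) = √(0.336 + 1.44) = 1.33, so δu/u = 0.0530.
Q is then a monomial in u, r:
δQ/Q = √((δu/u)² + (-1·δr/r)²) = √(0.00281 + 0.000331) = 0.0560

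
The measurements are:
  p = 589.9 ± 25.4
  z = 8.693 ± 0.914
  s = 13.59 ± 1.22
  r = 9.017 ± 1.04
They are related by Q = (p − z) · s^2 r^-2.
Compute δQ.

390

Let u = p − z = 581.2. δu = √(δp² + δz²) = √(645 + 0.835) = 25.4, so δu/u = 0.0437.
Q is then a monomial in u, s, r:
δQ/Q = √((δu/u)² + (2·δs/s)² + (-2·δr/r)²) = √(0.00191 + 0.0322 + 0.0532) = 0.296
Q = 1320, so δQ = 0.296 × 1320 = 390.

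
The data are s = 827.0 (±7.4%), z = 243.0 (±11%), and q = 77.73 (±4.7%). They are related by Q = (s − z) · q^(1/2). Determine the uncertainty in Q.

601

Let u = s − z = 584.0. δu = √(δs² + δz²) = √(3750 + 714) = 66.8, so δu/u = 0.114.
Q is then a monomial in u, q:
δQ/Q = √((δu/u)² + (½·δq/q)²) = √(0.0131 + 0.000552) = 0.117
Q = 5149, so δQ = 0.117 × 5149 = 601.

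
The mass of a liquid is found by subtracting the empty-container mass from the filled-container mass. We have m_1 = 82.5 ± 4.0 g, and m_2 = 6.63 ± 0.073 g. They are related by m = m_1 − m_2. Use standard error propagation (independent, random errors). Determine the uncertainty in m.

4.00 g

Sums and differences: (δm)² = Σ (cᵢ δxᵢ)².
  (δm_1)² = 16.0;  (δm_2)² = 0.00533
δm = √(16.0) = 4.00 g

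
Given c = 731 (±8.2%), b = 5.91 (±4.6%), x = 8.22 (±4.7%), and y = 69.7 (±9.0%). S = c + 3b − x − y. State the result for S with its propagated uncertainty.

671 ± 60.3

Absolute uncertainties add in quadrature for a linear combination:
  (δc)² = 3590;  (3·δb)² = 0.665;  (δx)² = 0.149;  (δy)² = 39.4
δS = √(3630) = 60.3
S = 671.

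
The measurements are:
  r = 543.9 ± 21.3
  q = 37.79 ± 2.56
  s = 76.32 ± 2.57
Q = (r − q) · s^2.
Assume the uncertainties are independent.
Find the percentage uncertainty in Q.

7.96%

Let u = r − q = 506.1. δu = √(δr² + δq²) = √(454 + 6.55) = 21.5, so δu/u = 0.0424.
Q is then a monomial in u, s:
δQ/Q = √((δu/u)² + (2·δs/s)²) = √(0.00180 + 0.00454) = 0.0796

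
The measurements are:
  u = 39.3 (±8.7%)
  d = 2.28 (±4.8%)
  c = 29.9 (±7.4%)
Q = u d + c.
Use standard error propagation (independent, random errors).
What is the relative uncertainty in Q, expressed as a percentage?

Let p = u·d = 89.6. δp/p = √((1·δu/u)² + (1·δd/d)²) = √(0.00757 + 0.00230) = 0.0994, so δp = 8.90.
Q = p + c: δQ = √(δp² + δc²) = √(79.3 + 4.90) = 9.17
Q = 120, so δQ/Q = 9.17/120 = 0.0768.

7.68%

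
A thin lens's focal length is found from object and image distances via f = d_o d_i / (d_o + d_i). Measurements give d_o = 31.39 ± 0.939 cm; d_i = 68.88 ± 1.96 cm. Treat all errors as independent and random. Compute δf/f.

0.0224

∂f/∂d_o = (d_i/(d_o+d_i))² = 0.472;  ∂f/∂d_i = (d_o/(d_o+d_i))² = 0.0980
δf = √((∂f/∂d_o · δd_o)² + (∂f/∂d_i · δd_i)²) = √(0.196 + 0.0369) = 0.483 cm
f = 21.56 cm, so δf/f = 0.483/21.56 = 0.0224.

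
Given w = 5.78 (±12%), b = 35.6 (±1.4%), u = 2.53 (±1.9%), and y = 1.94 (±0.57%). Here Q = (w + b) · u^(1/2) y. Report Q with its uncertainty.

128 ± 2.99

Let h = w + b = 41.4. δh = √(δw² + δb²) = √(0.481 + 0.248) = 0.854, so δh/h = 0.0206.
Q is then a monomial in h, u, y:
δQ/Q = √((δh/h)² + (½·δu/u)² + (1·δy/y)²) = √(0.000426 + 9.02e-05 + 3.25e-05) = 0.0234
Q = 128, so δQ = 0.0234 × 128 = 2.99.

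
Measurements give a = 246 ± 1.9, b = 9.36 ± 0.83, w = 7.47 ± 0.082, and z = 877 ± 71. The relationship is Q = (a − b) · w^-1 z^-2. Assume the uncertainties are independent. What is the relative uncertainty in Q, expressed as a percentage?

16.3%

Let u = a − b = 237. δu = √(δa² + δb²) = √(3.61 + 0.689) = 2.07, so δu/u = 0.00876.
Q is then a monomial in u, w, z:
δQ/Q = √((δu/u)² + (-1·δw/w)² + (-2·δz/z)²) = √(7.68e-05 + 0.000120 + 0.0262) = 0.163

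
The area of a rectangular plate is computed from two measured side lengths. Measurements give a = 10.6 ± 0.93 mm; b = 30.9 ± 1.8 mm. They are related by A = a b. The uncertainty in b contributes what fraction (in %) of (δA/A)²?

30.6%

(δA/A)² = (1·δa/a)² + (1·δb/b)²
  a term: (1×0.0877)² = 0.00770
  b term: (1×0.0583)² = 0.00339
Total = 0.0111. Share from b = 0.00339/0.0111 = 0.306.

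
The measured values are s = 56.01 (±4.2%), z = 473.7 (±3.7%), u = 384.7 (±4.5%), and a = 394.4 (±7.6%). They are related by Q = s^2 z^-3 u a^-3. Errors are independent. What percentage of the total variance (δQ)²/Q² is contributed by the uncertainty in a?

70.8%

(δQ/Q)² = (2·δs/s)² + (-3·δz/z)² + (1·δu/u)² + (-3·δa/a)²
  s term: (2×0.0420)² = 0.00706
  z term: (-3×0.0370)² = 0.0123
  u term: (1×0.0450)² = 0.00202
  a term: (-3×0.0760)² = 0.0520
Total = 0.0734. Share from a = 0.0520/0.0734 = 0.708.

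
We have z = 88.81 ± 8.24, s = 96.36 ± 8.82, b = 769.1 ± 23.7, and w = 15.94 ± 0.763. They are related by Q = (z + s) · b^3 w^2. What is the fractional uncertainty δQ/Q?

0.148

Let u = z + s = 185.2. δu = √(δz² + δs²) = √(67.9 + 77.8) = 12.1, so δu/u = 0.0652.
Q is then a monomial in u, b, w:
δQ/Q = √((δu/u)² + (3·δb/b)² + (2·δw/w)²) = √(0.00425 + 0.00855 + 0.00916) = 0.148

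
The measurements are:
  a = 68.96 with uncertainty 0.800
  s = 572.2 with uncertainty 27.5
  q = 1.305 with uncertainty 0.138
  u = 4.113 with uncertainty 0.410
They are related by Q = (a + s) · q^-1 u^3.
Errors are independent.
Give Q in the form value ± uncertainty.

Let w = a + s = 641.2. δw = √(δa² + δs²) = √(0.640 + 756) = 27.5, so δw/w = 0.0429.
Q is then a monomial in w, q, u:
δQ/Q = √((δw/w)² + (-1·δq/q)² + (3·δu/u)²) = √(0.00184 + 0.0112 + 0.0894) = 0.320
Q = 34180, so δQ = 0.320 × 34180 = 10900.

34180 ± 10900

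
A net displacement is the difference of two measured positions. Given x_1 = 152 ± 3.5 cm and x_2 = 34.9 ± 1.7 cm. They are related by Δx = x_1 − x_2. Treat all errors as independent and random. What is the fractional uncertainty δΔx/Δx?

Δx is a linear combination, so absolute uncertainties add in quadrature:
  (δx_1)² = 12.2;  (δx_2)² = 2.89
δΔx = √(15.1) = 3.89 cm
Δx = 117 cm, so δΔx/Δx = 3.89/117 = 0.0332.

0.0332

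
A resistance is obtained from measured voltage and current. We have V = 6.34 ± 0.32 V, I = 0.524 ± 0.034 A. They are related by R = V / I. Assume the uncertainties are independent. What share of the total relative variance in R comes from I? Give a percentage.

62.3%

(δR/R)² = (1·δV/V)² + (-1·δI/I)²
  V term: (1×0.0505)² = 0.00255
  I term: (-1×0.0649)² = 0.00421
Total = 0.00676. Share from I = 0.00421/0.00676 = 0.623.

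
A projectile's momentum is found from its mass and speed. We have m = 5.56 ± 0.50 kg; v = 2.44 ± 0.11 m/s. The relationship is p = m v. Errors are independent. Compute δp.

Products/powers → add relative errors in quadrature, weighted by exponent:
  (1·δm/m)² = (1×0.0899)² = 0.00809;  (1·δv/v)² = (1×0.0451)² = 0.00203
δp/p = √(0.0101) = 0.101
p = 13.6 kg·m/s, so δp = 0.101 × 13.6 = 1.36 kg·m/s.

1.36 kg·m/s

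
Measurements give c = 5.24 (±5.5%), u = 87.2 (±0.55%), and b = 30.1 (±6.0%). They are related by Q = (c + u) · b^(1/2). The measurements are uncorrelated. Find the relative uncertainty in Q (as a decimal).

0.0306

Let w = c + u = 92.4. δw = √(δc² + δu²) = √(0.0831 + 0.230) = 0.560, so δw/w = 0.00605.
Q is then a monomial in w, b:
δQ/Q = √((δw/w)² + (½·δb/b)²) = √(3.66e-05 + 0.000900) = 0.0306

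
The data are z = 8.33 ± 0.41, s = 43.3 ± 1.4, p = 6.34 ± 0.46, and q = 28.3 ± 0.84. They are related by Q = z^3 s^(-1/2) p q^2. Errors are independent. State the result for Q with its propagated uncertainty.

Each factor contributes (exponent × relative error)² to (δQ/Q)²:
  (3·δz/z)² = (3×0.0492)² = 0.0218;  (−½·δs/s)² = (-0.5×0.0323)² = 0.000261;  (1·δp/p)² = (1×0.0726)² = 0.00526;  (2·δq/q)² = (2×0.0297)² = 0.00352
δQ/Q = √(0.0309) = 0.176
Q = 4.46e+05, so δQ = 0.176 × 4.46e+05 = 78300.

(4.46 ± 0.783) × 10^5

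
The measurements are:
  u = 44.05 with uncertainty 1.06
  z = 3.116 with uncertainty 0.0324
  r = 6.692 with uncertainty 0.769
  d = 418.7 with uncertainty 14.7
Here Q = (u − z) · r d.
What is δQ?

Let w = u − z = 40.93. δw = √(δu² + δz²) = √(1.12 + 0.00105) = 1.06, so δw/w = 0.0259.
Q is then a monomial in w, r, d:
δQ/Q = √((δw/w)² + (1·δr/r)² + (1·δd/d)²) = √(0.000671 + 0.0132 + 0.00123) = 0.123
Q = 114700, so δQ = 0.123 × 114700 = 14100.

14100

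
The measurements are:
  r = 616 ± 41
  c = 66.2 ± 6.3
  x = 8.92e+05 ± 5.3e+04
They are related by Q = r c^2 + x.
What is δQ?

Let p = r·c^2 = 2.7e+06. δp/p = √((1·δr/r)² + (2·δc/c)²) = √(0.00443 + 0.0362) = 0.202, so δp = 5.44e+05.
Q = p + x: δQ = √(δp² + δx²) = √(2.96e+11 + 2.81e+09) = 5.47e+05

5.47e+05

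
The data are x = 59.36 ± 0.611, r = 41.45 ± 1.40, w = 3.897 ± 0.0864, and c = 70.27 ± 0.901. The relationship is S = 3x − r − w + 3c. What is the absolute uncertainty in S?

S is a linear combination, so absolute uncertainties add in quadrature:
  (3·δx)² = 3.36;  (δr)² = 1.96;  (δw)² = 0.00746;  (3·δc)² = 7.31
δS = √(12.6) = 3.55

3.55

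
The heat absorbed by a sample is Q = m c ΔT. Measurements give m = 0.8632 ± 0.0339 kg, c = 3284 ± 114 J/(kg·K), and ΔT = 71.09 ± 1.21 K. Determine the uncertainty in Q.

Products/powers → add relative errors in quadrature, weighted by exponent:
  (1·δm/m)² = (1×0.0393)² = 0.00154;  (1·δc/c)² = (1×0.0347)² = 0.00121;  (1·δΔT/ΔT)² = (1×0.0170)² = 0.000290
δQ/Q = √(0.00304) = 0.0551
Q = 201500 J, so δQ = 0.0551 × 201500 = 11100 J.

11100 J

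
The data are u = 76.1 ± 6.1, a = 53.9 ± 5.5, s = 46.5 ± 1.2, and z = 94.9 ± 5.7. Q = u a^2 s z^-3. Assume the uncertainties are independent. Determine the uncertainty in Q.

Relative error in a monomial: (δQ/Q)² = Σ (nᵢ · δxᵢ/xᵢ)².
  (1·δu/u)² = (1×0.0802)² = 0.00643;  (2·δa/a)² = (2×0.102)² = 0.0416;  (1·δs/s)² = (1×0.0258)² = 0.000666;  (-3·δz/z)² = (-3×0.0601)² = 0.0325
δQ/Q = √(0.0812) = 0.285
Q = 12.0, so δQ = 0.285 × 12.0 = 3.43.

3.43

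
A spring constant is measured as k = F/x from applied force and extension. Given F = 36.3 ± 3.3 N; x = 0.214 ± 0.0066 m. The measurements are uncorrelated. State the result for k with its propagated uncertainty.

k is a product of powers, so relative uncertainties combine in quadrature:
  (1·δF/F)² = (1×0.0909)² = 0.00826;  (-1·δx/x)² = (-1×0.0308)² = 0.000951
δk/k = √(0.00922) = 0.0960
k = 170 N/m, so δk = 0.0960 × 170 = 16.3 N/m.

170 ± 16.3 N/m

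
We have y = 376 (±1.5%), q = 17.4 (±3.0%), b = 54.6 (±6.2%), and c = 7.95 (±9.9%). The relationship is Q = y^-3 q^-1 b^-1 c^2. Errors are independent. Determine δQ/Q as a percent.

Products/powers → add relative errors in quadrature, weighted by exponent:
  (-3·δy/y)² = (-3×0.0150)² = 0.00202;  (-1·δq/q)² = (-1×0.0300)² = 0.000900;  (-1·δb/b)² = (-1×0.0620)² = 0.00384;  (2·δc/c)² = (2×0.0990)² = 0.0392
δQ/Q = √(0.0460) = 0.214

21.4%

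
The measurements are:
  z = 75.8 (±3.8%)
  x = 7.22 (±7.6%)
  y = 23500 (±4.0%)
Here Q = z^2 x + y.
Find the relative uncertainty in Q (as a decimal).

0.0701

Let p = z^2·x = 41500. δp/p = √((2·δz/z)² + (1·δx/x)²) = √(0.00578 + 0.00578) = 0.107, so δp = 4460.
Q = p + y: δQ = √(δp² + δy²) = √(1.99e+07 + 8.84e+05) = 4560
Q = 65000, so δQ/Q = 4560/65000 = 0.0701.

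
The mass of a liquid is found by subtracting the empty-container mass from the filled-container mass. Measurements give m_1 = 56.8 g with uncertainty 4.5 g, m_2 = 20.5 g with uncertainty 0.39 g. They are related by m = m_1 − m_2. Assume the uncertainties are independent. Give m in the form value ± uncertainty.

Absolute uncertainties add in quadrature for a linear combination:
  (δm_1)² = 20.2;  (δm_2)² = 0.152
δm = √(20.4) = 4.52 g
m = 36.3 g.

36.3 ± 4.52 g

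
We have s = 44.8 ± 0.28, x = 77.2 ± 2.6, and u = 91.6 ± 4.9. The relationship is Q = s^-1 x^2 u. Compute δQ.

1050

Q is a product of powers, so relative uncertainties combine in quadrature:
  (-1·δs/s)² = (-1×0.00625)² = 3.91e-05;  (2·δx/x)² = (2×0.0337)² = 0.00454;  (1·δu/u)² = (1×0.0535)² = 0.00286
δQ/Q = √(0.00744) = 0.0862
Q = 12200, so δQ = 0.0862 × 12200 = 1050.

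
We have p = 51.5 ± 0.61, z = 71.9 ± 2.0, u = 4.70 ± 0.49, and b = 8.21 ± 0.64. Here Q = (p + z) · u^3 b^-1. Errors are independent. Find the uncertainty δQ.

504

Let w = p + z = 123. δw = √(δp² + δz²) = √(0.372 + 4.00) = 2.09, so δw/w = 0.0169.
Q is then a monomial in w, u, b:
δQ/Q = √((δw/w)² + (3·δu/u)² + (-1·δb/b)²) = √(0.000287 + 0.0978 + 0.00608) = 0.323
Q = 1560, so δQ = 0.323 × 1560 = 504.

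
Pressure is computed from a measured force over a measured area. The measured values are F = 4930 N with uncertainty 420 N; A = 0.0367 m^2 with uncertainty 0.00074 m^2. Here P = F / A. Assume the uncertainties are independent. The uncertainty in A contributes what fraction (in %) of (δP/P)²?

(δP/P)² = (1·δF/F)² + (-1·δA/A)²
  F term: (1×0.0852)² = 0.00726
  A term: (-1×0.0202)² = 0.000407
Total = 0.00766. Share from A = 0.000407/0.00766 = 0.0530.

5.30%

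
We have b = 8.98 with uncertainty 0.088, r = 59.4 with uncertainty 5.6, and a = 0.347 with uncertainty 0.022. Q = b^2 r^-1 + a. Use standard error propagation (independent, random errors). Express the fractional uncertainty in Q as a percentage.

Let p = b^2·r^-1 = 1.36. δp/p = √((2·δb/b)² + (-1·δr/r)²) = √(0.000384 + 0.00889) = 0.0963, so δp = 0.131.
Q = p + a: δQ = √(δp² + δa²) = √(0.0171 + 0.000484) = 0.133
Q = 1.70, so δQ/Q = 0.133/1.70 = 0.0778.

7.78%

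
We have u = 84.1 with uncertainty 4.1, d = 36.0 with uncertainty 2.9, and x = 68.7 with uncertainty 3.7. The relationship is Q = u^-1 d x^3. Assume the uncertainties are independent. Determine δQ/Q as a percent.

For a monomial Q ∝ u^-1, d, x^3, fractional errors add in quadrature:
  (-1·δu/u)² = (-1×0.0488)² = 0.00238;  (1·δd/d)² = (1×0.0806)² = 0.00649;  (3·δx/x)² = (3×0.0539)² = 0.0261
δQ/Q = √(0.0350) = 0.187

18.7%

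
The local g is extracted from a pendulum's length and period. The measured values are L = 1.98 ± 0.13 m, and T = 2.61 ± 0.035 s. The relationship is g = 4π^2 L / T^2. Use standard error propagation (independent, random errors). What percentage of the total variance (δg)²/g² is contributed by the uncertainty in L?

85.7%

(δg/g)² = (1·δL/L)² + (-2·δT/T)²
  L term: (1×0.0657)² = 0.00431
  T term: (-2×0.0134)² = 0.000719
Total = 0.00503. Share from L = 0.00431/0.00503 = 0.857.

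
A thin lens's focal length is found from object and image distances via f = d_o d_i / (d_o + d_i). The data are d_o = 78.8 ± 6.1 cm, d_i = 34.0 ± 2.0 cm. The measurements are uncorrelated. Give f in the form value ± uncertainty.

23.8 ± 1.12 cm

∂f/∂d_o = (d_i/(d_o+d_i))² = 0.0909;  ∂f/∂d_i = (d_o/(d_o+d_i))² = 0.488
δf = √((∂f/∂d_o · δd_o)² + (∂f/∂d_i · δd_i)²) = √(0.307 + 0.953) = 1.12 cm
f = 23.8 cm.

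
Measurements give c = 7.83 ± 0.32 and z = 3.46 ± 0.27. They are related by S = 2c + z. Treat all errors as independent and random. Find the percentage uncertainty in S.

S is a linear combination, so absolute uncertainties add in quadrature:
  (2·δc)² = 0.410;  (δz)² = 0.0729
δS = √(0.483) = 0.695
S = 19.1, so δS/S = 0.695/19.1 = 0.0363.

3.63%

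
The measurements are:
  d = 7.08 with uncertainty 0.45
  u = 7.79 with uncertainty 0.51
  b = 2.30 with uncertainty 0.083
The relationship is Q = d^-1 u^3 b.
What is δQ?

Q is a product of powers, so relative uncertainties combine in quadrature:
  (-1·δd/d)² = (-1×0.0636)² = 0.00404;  (3·δu/u)² = (3×0.0655)² = 0.0386;  (1·δb/b)² = (1×0.0361)² = 0.00130
δQ/Q = √(0.0439) = 0.210
Q = 154, so δQ = 0.210 × 154 = 32.2.

32.2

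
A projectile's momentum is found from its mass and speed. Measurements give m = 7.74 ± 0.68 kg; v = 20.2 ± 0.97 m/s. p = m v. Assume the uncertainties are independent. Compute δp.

15.7 kg·m/s

Products/powers → add relative errors in quadrature, weighted by exponent:
  (1·δm/m)² = (1×0.0879)² = 0.00772;  (1·δv/v)² = (1×0.0480)² = 0.00231
δp/p = √(0.0100) = 0.100
p = 156 kg·m/s, so δp = 0.100 × 156 = 15.7 kg·m/s.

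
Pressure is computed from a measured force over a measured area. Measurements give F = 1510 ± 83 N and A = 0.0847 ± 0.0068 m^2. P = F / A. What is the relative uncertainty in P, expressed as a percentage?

9.73%

P is a product of powers, so relative uncertainties combine in quadrature:
  (1·δF/F)² = (1×0.0550)² = 0.00302;  (-1·δA/A)² = (-1×0.0803)² = 0.00645
δP/P = √(0.00947) = 0.0973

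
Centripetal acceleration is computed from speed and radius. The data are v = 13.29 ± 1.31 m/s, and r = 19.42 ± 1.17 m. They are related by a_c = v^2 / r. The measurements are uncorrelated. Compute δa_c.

Since a_c is a product/quotient, work with relative uncertainties:
  (2·δv/v)² = (2×0.0986)² = 0.0389;  (-1·δr/r)² = (-1×0.0602)² = 0.00363
δa_c/a_c = √(0.0425) = 0.206
a_c = 9.095 m/s^2, so δa_c = 0.206 × 9.095 = 1.87 m/s^2.

1.87 m/s^2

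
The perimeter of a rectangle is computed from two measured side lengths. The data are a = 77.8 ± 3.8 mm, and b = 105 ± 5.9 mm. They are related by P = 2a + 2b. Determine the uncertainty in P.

Absolute uncertainties add in quadrature for a linear combination:
  (2·δa)² = 57.8;  (2·δb)² = 139
δP = √(197) = 14.0 mm

14.0 mm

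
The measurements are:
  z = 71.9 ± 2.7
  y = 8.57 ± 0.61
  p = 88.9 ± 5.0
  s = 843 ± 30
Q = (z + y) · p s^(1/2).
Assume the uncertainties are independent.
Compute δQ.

14200

Let u = z + y = 80.5. δu = √(δz² + δy²) = √(7.29 + 0.372) = 2.77, so δu/u = 0.0344.
Q is then a monomial in u, p, s:
δQ/Q = √((δu/u)² + (1·δp/p)² + (½·δs/s)²) = √(0.00118 + 0.00316 + 0.000317) = 0.0683
Q = 2.08e+05, so δQ = 0.0683 × 2.08e+05 = 14200.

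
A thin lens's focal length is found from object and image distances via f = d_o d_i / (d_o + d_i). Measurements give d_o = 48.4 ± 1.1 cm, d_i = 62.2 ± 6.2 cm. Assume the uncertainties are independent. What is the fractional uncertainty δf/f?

∂f/∂d_o = (d_i/(d_o+d_i))² = 0.316;  ∂f/∂d_i = (d_o/(d_o+d_i))² = 0.192
δf = √((∂f/∂d_o · δd_o)² + (∂f/∂d_i · δd_i)²) = √(0.121 + 1.41) = 1.24 cm
f = 27.2 cm, so δf/f = 1.24/27.2 = 0.0455.

0.0455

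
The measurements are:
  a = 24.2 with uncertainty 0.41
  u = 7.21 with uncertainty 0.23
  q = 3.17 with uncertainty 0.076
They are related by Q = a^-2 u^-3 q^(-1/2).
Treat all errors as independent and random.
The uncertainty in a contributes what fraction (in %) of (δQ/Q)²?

(δQ/Q)² = (-2·δa/a)² + (-3·δu/u)² + (−½·δq/q)²
  a term: (-2×0.0169)² = 0.00115
  u term: (-3×0.0319)² = 0.00916
  q term: (-0.5×0.0240)² = 0.000144
Total = 0.0105. Share from a = 0.00115/0.0105 = 0.110.

11.0%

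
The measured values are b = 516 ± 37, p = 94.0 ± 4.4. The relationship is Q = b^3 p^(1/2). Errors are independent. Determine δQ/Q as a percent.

21.6%

Since Q is a product/quotient, work with relative uncertainties:
  (3·δb/b)² = (3×0.0717)² = 0.0463;  (½·δp/p)² = (0.5×0.0468)² = 0.000548
δQ/Q = √(0.0468) = 0.216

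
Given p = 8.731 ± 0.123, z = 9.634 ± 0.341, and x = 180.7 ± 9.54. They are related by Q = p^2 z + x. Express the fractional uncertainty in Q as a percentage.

Let w = p^2·z = 734.4. δw/w = √((2·δp/p)² + (1·δz/z)²) = √(0.000794 + 0.00125) = 0.0452, so δw = 33.2.
Q = w + x: δQ = √(δw² + δx²) = √(1100 + 91.0) = 34.6
Q = 915.1, so δQ/Q = 34.6/915.1 = 0.0378.

3.78%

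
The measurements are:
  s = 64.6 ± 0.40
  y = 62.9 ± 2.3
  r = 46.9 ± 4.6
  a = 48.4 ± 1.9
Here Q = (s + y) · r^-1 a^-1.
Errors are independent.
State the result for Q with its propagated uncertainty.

Let u = s + y = 128. δu = √(δs² + δy²) = √(0.160 + 5.29) = 2.33, so δu/u = 0.0183.
Q is then a monomial in u, r, a:
δQ/Q = √((δu/u)² + (-1·δr/r)² + (-1·δa/a)²) = √(0.000335 + 0.00962 + 0.00154) = 0.107
Q = 0.0562, so δQ = 0.107 × 0.0562 = 0.00602.

0.0562 ± 0.00602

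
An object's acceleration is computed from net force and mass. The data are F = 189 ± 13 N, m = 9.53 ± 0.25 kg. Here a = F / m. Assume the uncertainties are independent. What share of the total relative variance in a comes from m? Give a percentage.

12.7%

(δa/a)² = (1·δF/F)² + (-1·δm/m)²
  F term: (1×0.0688)² = 0.00473
  m term: (-1×0.0262)² = 0.000688
Total = 0.00542. Share from m = 0.000688/0.00542 = 0.127.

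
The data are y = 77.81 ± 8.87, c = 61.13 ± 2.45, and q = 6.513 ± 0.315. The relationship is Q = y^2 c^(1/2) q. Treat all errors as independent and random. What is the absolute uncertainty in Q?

Products/powers → add relative errors in quadrature, weighted by exponent:
  (2·δy/y)² = (2×0.114)² = 0.0520;  (½·δc/c)² = (0.5×0.0401)² = 0.000402;  (1·δq/q)² = (1×0.0484)² = 0.00234
δQ/Q = √(0.0547) = 0.234
Q = 308300, so δQ = 0.234 × 308300 = 72100.

72100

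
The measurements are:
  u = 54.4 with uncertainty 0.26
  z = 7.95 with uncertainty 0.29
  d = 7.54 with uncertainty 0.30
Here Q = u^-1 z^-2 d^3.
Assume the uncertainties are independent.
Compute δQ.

0.0175

Products/powers → add relative errors in quadrature, weighted by exponent:
  (-1·δu/u)² = (-1×0.00478)² = 2.28e-05;  (-2·δz/z)² = (-2×0.0365)² = 0.00532;  (3·δd/d)² = (3×0.0398)² = 0.0142
δQ/Q = √(0.0196) = 0.140
Q = 0.125, so δQ = 0.140 × 0.125 = 0.0175.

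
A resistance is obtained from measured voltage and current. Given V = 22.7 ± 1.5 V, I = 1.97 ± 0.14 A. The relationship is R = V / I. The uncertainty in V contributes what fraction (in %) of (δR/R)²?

46.4%

(δR/R)² = (1·δV/V)² + (-1·δI/I)²
  V term: (1×0.0661)² = 0.00437
  I term: (-1×0.0711)² = 0.00505
Total = 0.00942. Share from V = 0.00437/0.00942 = 0.464.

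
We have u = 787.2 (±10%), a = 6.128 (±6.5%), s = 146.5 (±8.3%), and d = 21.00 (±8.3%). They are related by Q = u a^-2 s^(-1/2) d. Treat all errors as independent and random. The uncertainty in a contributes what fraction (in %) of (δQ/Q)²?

47.6%

(δQ/Q)² = (1·δu/u)² + (-2·δa/a)² + (−½·δs/s)² + (1·δd/d)²
  u term: (1×0.100)² = 0.0100
  a term: (-2×0.0650)² = 0.0169
  s term: (-0.5×0.0830)² = 0.00172
  d term: (1×0.0830)² = 0.00689
Total = 0.0355. Share from a = 0.0169/0.0355 = 0.476.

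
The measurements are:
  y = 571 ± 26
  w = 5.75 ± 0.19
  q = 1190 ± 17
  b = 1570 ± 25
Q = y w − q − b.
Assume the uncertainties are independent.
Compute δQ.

187

Let p = y·w = 3280. δp/p = √((1·δy/y)² + (1·δw/w)²) = √(0.00207 + 0.00109) = 0.0563, so δp = 185.
Q = p − q − b: δQ = √(δp² + δq² + δb²) = √(34100 + 289 + 625) = 187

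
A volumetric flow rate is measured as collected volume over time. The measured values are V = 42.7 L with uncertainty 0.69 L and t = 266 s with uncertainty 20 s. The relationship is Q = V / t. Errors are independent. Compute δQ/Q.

0.0769

Relative error in a monomial: (δQ/Q)² = Σ (nᵢ · δxᵢ/xᵢ)².
  (1·δV/V)² = (1×0.0162)² = 0.000261;  (-1·δt/t)² = (-1×0.0752)² = 0.00565
δQ/Q = √(0.00591) = 0.0769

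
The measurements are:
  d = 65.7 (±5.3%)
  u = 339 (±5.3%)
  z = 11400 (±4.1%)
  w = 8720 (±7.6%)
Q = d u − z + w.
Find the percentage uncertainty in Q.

Let p = d·u = 22300. δp/p = √((1·δd/d)² + (1·δu/u)²) = √(0.00281 + 0.00281) = 0.0750, so δp = 1670.
Q = p − z + w: δQ = √(δp² + δz² + δw²) = √(2.79e+06 + 2.18e+05 + 4.39e+05) = 1860
Q = 19600, so δQ/Q = 1860/19600 = 0.0947.

9.47%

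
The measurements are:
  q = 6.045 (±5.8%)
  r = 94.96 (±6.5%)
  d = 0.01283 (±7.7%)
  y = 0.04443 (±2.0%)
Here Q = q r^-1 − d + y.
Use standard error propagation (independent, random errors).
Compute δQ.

Let p = q·r^-1 = 0.06366. δp/p = √((1·δq/q)² + (-1·δr/r)²) = √(0.00336 + 0.00423) = 0.0871, so δp = 0.00555.
Q = p − d + y: δQ = √(δp² + δd² + δy²) = √(3.08e-05 + 9.76e-07 + 7.9e-07) = 0.00570

0.00570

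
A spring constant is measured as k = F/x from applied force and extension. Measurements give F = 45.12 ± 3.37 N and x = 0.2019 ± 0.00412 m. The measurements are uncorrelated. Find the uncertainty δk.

For a monomial k ∝ F, x^-1, fractional errors add in quadrature:
  (1·δF/F)² = (1×0.0747)² = 0.00558;  (-1·δx/x)² = (-1×0.0204)² = 0.000416
δk/k = √(0.00599) = 0.0774
k = 223.5 N/m, so δk = 0.0774 × 223.5 = 17.3 N/m.

17.3 N/m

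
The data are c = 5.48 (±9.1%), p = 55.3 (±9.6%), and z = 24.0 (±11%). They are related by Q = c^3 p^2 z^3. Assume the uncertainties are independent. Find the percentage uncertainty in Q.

Since Q is a product/quotient, work with relative uncertainties:
  (3·δc/c)² = (3×0.0910)² = 0.0745;  (2·δp/p)² = (2×0.0960)² = 0.0369;  (3·δz/z)² = (3×0.110)² = 0.109
δQ/Q = √(0.220) = 0.469

46.9%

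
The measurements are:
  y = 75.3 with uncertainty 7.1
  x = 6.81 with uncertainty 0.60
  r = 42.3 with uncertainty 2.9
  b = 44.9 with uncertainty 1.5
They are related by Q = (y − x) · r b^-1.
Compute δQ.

Let u = y − x = 68.5. δu = √(δy² + δx²) = √(50.4 + 0.360) = 7.13, so δu/u = 0.104.
Q is then a monomial in u, r, b:
δQ/Q = √((δu/u)² + (1·δr/r)² + (-1·δb/b)²) = √(0.0108 + 0.00470 + 0.00112) = 0.129
Q = 64.5, so δQ = 0.129 × 64.5 = 8.32.

8.32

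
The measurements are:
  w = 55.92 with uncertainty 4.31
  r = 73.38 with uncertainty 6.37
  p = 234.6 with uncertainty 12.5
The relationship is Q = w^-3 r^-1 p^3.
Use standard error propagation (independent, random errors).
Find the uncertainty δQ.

0.296

Since Q is a product/quotient, work with relative uncertainties:
  (-3·δw/w)² = (-3×0.0771)² = 0.0535;  (-1·δr/r)² = (-1×0.0868)² = 0.00754;  (3·δp/p)² = (3×0.0533)² = 0.0256
δQ/Q = √(0.0866) = 0.294
Q = 1.006, so δQ = 0.294 × 1.006 = 0.296.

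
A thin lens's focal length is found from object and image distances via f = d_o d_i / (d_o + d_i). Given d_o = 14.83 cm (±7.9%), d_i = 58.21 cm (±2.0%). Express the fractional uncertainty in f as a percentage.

∂f/∂d_o = (d_i/(d_o+d_i))² = 0.635;  ∂f/∂d_i = (d_o/(d_o+d_i))² = 0.0412
δf = √((∂f/∂d_o · δd_o)² + (∂f/∂d_i · δd_i)²) = √(0.554 + 0.00230) = 0.746 cm
f = 11.82 cm, so δf/f = 0.746/11.82 = 0.0631.

6.31%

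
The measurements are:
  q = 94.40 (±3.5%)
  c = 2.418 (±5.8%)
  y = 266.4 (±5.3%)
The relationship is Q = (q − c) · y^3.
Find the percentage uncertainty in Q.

16.3%

Let u = q − c = 91.98. δu = √(δq² + δc²) = √(10.9 + 0.0197) = 3.31, so δu/u = 0.0360.
Q is then a monomial in u, y:
δQ/Q = √((δu/u)² + (3·δy/y)²) = √(0.00129 + 0.0253) = 0.163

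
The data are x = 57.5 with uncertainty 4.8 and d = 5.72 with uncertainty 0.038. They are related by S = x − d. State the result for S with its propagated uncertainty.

51.8 ± 4.80

Sums and differences: (δS)² = Σ (cᵢ δxᵢ)².
  (δx)² = 23.0;  (δd)² = 0.00144
δS = √(23.0) = 4.80
S = 51.8.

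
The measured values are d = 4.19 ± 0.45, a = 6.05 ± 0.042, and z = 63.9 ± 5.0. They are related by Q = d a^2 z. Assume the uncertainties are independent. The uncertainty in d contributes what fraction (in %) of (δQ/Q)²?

64.6%

(δQ/Q)² = (1·δd/d)² + (2·δa/a)² + (1·δz/z)²
  d term: (1×0.107)² = 0.0115
  a term: (2×0.00694)² = 0.000193
  z term: (1×0.0782)² = 0.00612
Total = 0.0178. Share from d = 0.0115/0.0178 = 0.646.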